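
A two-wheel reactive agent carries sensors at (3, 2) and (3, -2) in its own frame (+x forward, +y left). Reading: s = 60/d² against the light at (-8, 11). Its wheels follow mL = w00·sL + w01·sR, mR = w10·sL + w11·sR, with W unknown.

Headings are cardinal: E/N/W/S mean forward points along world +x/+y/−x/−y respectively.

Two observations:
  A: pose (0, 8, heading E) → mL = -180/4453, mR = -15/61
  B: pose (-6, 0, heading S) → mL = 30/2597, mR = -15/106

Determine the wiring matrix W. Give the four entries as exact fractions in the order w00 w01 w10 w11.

obs A: pose=(0,8,E) → sL=30/61, sR=30/73, mL=-180/4453, mR=-15/61
obs B: pose=(-6,0,S) → sL=15/53, sR=15/49, mL=30/2597, mR=-15/106
sensor matrix S = [[30/61, 30/73], [15/53, 15/49]]; det S = 396000/11564441
solve [mL_A; mL_B] = S·[w00; w01] and [mR_A; mR_B] = S·[w10; w11]:
  w00 = -1/2, w01 = 1/2, w10 = -1/2, w11 = 0

-1/2 1/2 -1/2 0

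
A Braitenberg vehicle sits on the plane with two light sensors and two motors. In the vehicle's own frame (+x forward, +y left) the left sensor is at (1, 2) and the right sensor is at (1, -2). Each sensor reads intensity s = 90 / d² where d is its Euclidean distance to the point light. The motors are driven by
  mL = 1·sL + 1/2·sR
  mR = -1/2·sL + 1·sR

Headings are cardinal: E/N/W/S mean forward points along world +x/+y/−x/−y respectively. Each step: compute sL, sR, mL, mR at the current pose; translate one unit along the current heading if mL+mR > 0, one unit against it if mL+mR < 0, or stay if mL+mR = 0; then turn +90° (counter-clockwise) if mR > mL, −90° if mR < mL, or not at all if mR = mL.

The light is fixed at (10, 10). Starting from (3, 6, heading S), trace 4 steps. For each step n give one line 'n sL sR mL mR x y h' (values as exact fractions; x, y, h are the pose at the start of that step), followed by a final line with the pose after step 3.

0 9/5 45/53 1179/530 -27/530 3 6 S
1 90/113 90/73 11655/8249 6885/8249 3 5 W
2 45/58 45/26 2475/1508 2025/1508 2 5 N
3 90/53 18/17 2007/901 189/901 2 6 E
final 3 6 S

n=0: pose=(3,6,S); sL=9/5, sR=45/53; mL=1179/530, mR=-27/530; mL+mR=576/265 → advance +1; mR−mL=-603/265 → turn -1·90°
n=1: pose=(3,5,W); sL=90/113, sR=90/73; mL=11655/8249, mR=6885/8249; mL+mR=18540/8249 → advance +1; mR−mL=-4770/8249 → turn -1·90°
n=2: pose=(2,5,N); sL=45/58, sR=45/26; mL=2475/1508, mR=2025/1508; mL+mR=1125/377 → advance +1; mR−mL=-225/754 → turn -1·90°
n=3: pose=(2,6,E); sL=90/53, sR=18/17; mL=2007/901, mR=189/901; mL+mR=2196/901 → advance +1; mR−mL=-1818/901 → turn -1·90°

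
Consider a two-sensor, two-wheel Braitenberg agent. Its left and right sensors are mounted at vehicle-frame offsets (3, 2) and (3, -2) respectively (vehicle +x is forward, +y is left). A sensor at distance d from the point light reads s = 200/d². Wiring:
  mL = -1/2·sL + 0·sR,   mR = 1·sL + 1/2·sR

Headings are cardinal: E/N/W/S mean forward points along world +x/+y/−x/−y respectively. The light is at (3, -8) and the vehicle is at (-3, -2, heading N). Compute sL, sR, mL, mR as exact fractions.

left sensor world pos  = (-5, 1); dL² = 145
right sensor world pos = (-1, 1); dR² = 97
sL = 200/145 = 40/29
sR = 200/97 = 200/97
mL = -1/2·sL + 0·sR = -20/29
mR = 1·sL + 1/2·sR = 6780/2813

40/29 200/97 -20/29 6780/2813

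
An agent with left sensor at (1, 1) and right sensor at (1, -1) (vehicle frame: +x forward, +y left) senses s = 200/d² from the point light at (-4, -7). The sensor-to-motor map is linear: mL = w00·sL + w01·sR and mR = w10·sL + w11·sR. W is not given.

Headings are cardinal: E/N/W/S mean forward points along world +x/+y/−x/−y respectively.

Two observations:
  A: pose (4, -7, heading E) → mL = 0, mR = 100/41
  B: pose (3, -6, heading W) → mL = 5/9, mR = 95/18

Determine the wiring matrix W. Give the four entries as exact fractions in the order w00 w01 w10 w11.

obs A: pose=(4,-7,E) → sL=100/41, sR=100/41, mL=0, mR=100/41
obs B: pose=(3,-6,W) → sL=50/9, sR=5, mL=5/9, mR=95/18
sensor matrix S = [[100/41, 100/41], [50/9, 5]]; det S = -500/369
solve [mL_A; mL_B] = S·[w00; w01] and [mR_A; mR_B] = S·[w10; w11]:
  w00 = 1, w01 = -1, w10 = 1/2, w11 = 1/2

1 -1 1/2 1/2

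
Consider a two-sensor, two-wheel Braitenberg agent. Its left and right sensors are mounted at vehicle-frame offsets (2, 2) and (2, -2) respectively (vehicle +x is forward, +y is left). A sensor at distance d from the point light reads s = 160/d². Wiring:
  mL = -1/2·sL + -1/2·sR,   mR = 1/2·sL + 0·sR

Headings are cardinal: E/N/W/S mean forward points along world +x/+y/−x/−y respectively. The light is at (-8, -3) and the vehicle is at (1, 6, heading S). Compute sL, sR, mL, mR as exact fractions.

16/17 80/49 -1072/833 8/17

left sensor world pos  = (3, 4); dL² = 170
right sensor world pos = (-1, 4); dR² = 98
sL = 160/170 = 16/17
sR = 160/98 = 80/49
mL = -1/2·sL + -1/2·sR = -1072/833
mR = 1/2·sL + 0·sR = 8/17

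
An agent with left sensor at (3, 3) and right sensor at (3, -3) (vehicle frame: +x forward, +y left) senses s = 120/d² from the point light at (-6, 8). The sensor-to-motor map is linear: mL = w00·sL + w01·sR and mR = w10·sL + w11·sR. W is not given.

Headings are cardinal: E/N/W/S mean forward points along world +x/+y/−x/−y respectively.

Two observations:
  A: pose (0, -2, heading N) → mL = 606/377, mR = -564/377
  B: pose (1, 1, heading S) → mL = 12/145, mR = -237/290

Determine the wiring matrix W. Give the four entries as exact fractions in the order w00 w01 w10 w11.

obs A: pose=(0,-2,N) → sL=60/29, sR=12/13, mL=606/377, mR=-564/377
obs B: pose=(1,1,S) → sL=3/5, sR=30/29, mL=12/145, mR=-237/290
sensor matrix S = [[60/29, 12/13], [3/5, 30/29]]; det S = 86724/54665
solve [mL_A; mL_B] = S·[w00; w01] and [mR_A; mR_B] = S·[w10; w11]:
  w00 = 1, w01 = -1/2, w10 = -1/2, w11 = -1/2

1 -1/2 -1/2 -1/2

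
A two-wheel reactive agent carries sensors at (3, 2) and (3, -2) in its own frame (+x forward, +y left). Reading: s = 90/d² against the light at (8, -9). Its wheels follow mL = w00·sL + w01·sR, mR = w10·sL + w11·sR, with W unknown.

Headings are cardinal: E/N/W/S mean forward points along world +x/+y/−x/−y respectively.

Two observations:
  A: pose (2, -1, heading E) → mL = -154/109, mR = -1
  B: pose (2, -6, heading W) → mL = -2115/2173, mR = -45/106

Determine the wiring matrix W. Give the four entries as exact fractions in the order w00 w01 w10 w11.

obs A: pose=(2,-1,E) → sL=90/109, sR=2, mL=-154/109, mR=-1
obs B: pose=(2,-6,W) → sL=45/41, sR=45/53, mL=-2115/2173, mR=-45/106
sensor matrix S = [[90/109, 2], [45/41, 45/53]]; det S = -353880/236857
solve [mL_A; mL_B] = S·[w00; w01] and [mR_A; mR_B] = S·[w10; w11]:
  w00 = -1/2, w01 = -1/2, w10 = 0, w11 = -1/2

-1/2 -1/2 0 -1/2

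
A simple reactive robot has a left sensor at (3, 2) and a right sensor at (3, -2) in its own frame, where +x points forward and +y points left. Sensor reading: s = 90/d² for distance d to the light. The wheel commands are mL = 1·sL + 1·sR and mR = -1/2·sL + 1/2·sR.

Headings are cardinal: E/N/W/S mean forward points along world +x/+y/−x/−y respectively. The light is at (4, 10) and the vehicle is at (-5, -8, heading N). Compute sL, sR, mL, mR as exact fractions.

45/173 45/137 13950/23701 810/23701

left sensor world pos  = (-7, -5); dL² = 346
right sensor world pos = (-3, -5); dR² = 274
sL = 90/346 = 45/173
sR = 90/274 = 45/137
mL = 1·sL + 1·sR = 13950/23701
mR = -1/2·sL + 1/2·sR = 810/23701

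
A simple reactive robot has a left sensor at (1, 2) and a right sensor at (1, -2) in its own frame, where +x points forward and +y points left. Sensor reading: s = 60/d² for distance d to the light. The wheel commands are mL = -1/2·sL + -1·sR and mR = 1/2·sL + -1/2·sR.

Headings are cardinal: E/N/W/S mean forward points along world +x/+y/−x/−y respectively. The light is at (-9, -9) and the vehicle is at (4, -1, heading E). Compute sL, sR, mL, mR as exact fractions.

15/74 15/58 -1545/4292 -30/1073

left sensor world pos  = (5, 1); dL² = 296
right sensor world pos = (5, -3); dR² = 232
sL = 60/296 = 15/74
sR = 60/232 = 15/58
mL = -1/2·sL + -1·sR = -1545/4292
mR = 1/2·sL + -1/2·sR = -30/1073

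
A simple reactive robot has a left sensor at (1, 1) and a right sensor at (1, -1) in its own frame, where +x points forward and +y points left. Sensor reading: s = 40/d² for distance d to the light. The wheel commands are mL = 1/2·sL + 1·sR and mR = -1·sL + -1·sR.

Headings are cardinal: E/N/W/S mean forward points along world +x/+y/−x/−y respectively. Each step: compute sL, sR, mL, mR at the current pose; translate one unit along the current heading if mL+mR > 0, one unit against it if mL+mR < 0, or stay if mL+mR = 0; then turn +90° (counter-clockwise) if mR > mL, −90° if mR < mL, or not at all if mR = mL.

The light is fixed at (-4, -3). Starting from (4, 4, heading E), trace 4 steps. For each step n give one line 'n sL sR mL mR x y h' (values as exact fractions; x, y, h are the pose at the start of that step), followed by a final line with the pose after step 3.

0 8/29 40/117 1628/3393 -2096/3393 4 4 E
1 2/5 5/9 34/45 -43/45 3 4 S
2 8/17 40/117 1148/1989 -1616/1989 3 5 W
3 4/13 20/81 422/1053 -584/1053 4 5 N
final 4 4 E

n=0: pose=(4,4,E); sL=8/29, sR=40/117; mL=1628/3393, mR=-2096/3393; mL+mR=-4/29 → advance -1; mR−mL=-3724/3393 → turn -1·90°
n=1: pose=(3,4,S); sL=2/5, sR=5/9; mL=34/45, mR=-43/45; mL+mR=-1/5 → advance -1; mR−mL=-77/45 → turn -1·90°
n=2: pose=(3,5,W); sL=8/17, sR=40/117; mL=1148/1989, mR=-1616/1989; mL+mR=-4/17 → advance -1; mR−mL=-2764/1989 → turn -1·90°
n=3: pose=(4,5,N); sL=4/13, sR=20/81; mL=422/1053, mR=-584/1053; mL+mR=-2/13 → advance -1; mR−mL=-1006/1053 → turn -1·90°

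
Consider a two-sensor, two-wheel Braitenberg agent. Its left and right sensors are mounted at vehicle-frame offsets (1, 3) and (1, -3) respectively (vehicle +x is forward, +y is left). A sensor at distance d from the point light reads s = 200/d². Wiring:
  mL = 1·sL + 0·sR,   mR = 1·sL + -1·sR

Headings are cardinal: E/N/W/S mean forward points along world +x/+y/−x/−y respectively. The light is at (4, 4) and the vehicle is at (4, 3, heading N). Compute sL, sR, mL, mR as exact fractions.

200/9 200/9 200/9 0

left sensor world pos  = (1, 4); dL² = 9
right sensor world pos = (7, 4); dR² = 9
sL = 200/9 = 200/9
sR = 200/9 = 200/9
mL = 1·sL + 0·sR = 200/9
mR = 1·sL + -1·sR = 0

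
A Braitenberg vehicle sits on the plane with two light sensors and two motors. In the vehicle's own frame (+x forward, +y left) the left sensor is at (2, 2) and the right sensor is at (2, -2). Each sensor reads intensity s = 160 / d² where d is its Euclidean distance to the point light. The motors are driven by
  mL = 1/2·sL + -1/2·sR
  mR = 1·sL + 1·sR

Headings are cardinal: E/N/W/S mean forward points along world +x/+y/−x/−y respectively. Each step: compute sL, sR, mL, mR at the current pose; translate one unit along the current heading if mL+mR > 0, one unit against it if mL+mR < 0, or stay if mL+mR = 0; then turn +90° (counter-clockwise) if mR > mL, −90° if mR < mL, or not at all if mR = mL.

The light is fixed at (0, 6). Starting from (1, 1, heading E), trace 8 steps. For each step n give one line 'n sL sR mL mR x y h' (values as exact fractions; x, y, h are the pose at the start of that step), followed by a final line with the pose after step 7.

0 80/9 80/29 800/261 3040/261 1 1 E
1 160/9 32/5 256/45 1088/45 2 1 N
2 40/9 40 -160/9 400/9 2 2 W
3 32/9 160/37 -128/333 2624/333 1 2 S
4 80/9 80/29 800/261 3040/261 1 1 E
5 160/9 32/5 256/45 1088/45 2 1 N
6 40/9 40 -160/9 400/9 2 2 W
7 32/9 160/37 -128/333 2624/333 1 2 S
final 1 1 E

n=0: pose=(1,1,E); sL=80/9, sR=80/29; mL=800/261, mR=3040/261; mL+mR=1280/87 → advance +1; mR−mL=2240/261 → turn +1·90°
n=1: pose=(2,1,N); sL=160/9, sR=32/5; mL=256/45, mR=1088/45; mL+mR=448/15 → advance +1; mR−mL=832/45 → turn +1·90°
n=2: pose=(2,2,W); sL=40/9, sR=40; mL=-160/9, mR=400/9; mL+mR=80/3 → advance +1; mR−mL=560/9 → turn +1·90°
n=3: pose=(1,2,S); sL=32/9, sR=160/37; mL=-128/333, mR=2624/333; mL+mR=832/111 → advance +1; mR−mL=2752/333 → turn +1·90°
n=4: pose=(1,1,E); sL=80/9, sR=80/29; mL=800/261, mR=3040/261; mL+mR=1280/87 → advance +1; mR−mL=2240/261 → turn +1·90°
n=5: pose=(2,1,N); sL=160/9, sR=32/5; mL=256/45, mR=1088/45; mL+mR=448/15 → advance +1; mR−mL=832/45 → turn +1·90°
n=6: pose=(2,2,W); sL=40/9, sR=40; mL=-160/9, mR=400/9; mL+mR=80/3 → advance +1; mR−mL=560/9 → turn +1·90°
n=7: pose=(1,2,S); sL=32/9, sR=160/37; mL=-128/333, mR=2624/333; mL+mR=832/111 → advance +1; mR−mL=2752/333 → turn +1·90°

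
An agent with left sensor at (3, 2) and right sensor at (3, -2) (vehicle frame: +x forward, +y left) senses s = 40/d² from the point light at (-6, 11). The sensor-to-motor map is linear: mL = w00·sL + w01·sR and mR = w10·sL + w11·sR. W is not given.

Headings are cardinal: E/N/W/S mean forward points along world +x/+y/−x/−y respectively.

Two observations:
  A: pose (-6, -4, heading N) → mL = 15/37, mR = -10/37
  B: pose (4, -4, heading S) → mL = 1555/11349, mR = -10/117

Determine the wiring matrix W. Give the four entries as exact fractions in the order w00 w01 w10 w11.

1 1/2 -1 0

obs A: pose=(-6,-4,N) → sL=10/37, sR=10/37, mL=15/37, mR=-10/37
obs B: pose=(4,-4,S) → sL=10/117, sR=10/97, mL=1555/11349, mR=-10/117
sensor matrix S = [[10/37, 10/37], [10/117, 10/97]]; det S = 2000/419913
solve [mL_A; mL_B] = S·[w00; w01] and [mR_A; mR_B] = S·[w10; w11]:
  w00 = 1, w01 = 1/2, w10 = -1, w11 = 0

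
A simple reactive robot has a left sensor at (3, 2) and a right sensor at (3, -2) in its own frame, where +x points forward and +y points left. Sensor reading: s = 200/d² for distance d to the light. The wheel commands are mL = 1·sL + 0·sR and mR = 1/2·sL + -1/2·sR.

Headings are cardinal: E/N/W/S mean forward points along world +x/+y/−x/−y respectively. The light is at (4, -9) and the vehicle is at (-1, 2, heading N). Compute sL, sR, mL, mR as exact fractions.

left sensor world pos  = (-3, 5); dL² = 245
right sensor world pos = (1, 5); dR² = 205
sL = 200/245 = 40/49
sR = 200/205 = 40/41
mL = 1·sL + 0·sR = 40/49
mR = 1/2·sL + -1/2·sR = -160/2009

40/49 40/41 40/49 -160/2009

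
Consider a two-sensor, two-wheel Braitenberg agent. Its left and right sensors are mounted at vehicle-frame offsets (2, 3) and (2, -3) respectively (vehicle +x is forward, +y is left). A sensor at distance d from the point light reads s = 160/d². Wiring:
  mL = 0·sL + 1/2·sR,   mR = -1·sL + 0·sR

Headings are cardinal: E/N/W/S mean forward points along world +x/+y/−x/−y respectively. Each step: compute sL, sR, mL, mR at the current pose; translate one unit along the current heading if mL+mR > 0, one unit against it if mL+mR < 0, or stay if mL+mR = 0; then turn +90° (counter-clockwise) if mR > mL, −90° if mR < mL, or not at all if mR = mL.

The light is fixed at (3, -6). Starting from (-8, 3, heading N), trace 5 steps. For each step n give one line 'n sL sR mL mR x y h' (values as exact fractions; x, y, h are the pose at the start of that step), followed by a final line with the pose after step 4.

n=0: pose=(-8,3,N); sL=160/317, sR=32/37; mL=16/37, mR=-160/317; mL+mR=-848/11729 → advance -1; mR−mL=-10992/11729 → turn -1·90°
n=1: pose=(-8,2,E); sL=80/101, sR=80/53; mL=40/53, mR=-80/101; mL+mR=-200/5353 → advance -1; mR−mL=-8280/5353 → turn -1·90°
n=2: pose=(-9,2,S); sL=160/117, sR=160/261; mL=80/261, mR=-160/117; mL+mR=-400/377 → advance -1; mR−mL=-5680/3393 → turn -1·90°
n=3: pose=(-9,3,W); sL=20/29, sR=8/17; mL=4/17, mR=-20/29; mL+mR=-224/493 → advance -1; mR−mL=-456/493 → turn -1·90°
n=4: pose=(-8,3,N); sL=160/317, sR=32/37; mL=16/37, mR=-160/317; mL+mR=-848/11729 → advance -1; mR−mL=-10992/11729 → turn -1·90°

0 160/317 32/37 16/37 -160/317 -8 3 N
1 80/101 80/53 40/53 -80/101 -8 2 E
2 160/117 160/261 80/261 -160/117 -9 2 S
3 20/29 8/17 4/17 -20/29 -9 3 W
4 160/317 32/37 16/37 -160/317 -8 3 N
final -8 2 E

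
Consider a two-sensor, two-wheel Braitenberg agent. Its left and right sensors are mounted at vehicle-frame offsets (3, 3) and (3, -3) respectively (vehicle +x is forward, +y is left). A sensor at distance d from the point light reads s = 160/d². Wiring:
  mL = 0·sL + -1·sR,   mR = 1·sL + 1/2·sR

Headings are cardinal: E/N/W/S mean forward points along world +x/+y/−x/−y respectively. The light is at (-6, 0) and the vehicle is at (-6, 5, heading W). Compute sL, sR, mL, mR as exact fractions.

160/13 160/73 -160/73 12720/949

left sensor world pos  = (-9, 2); dL² = 13
right sensor world pos = (-9, 8); dR² = 73
sL = 160/13 = 160/13
sR = 160/73 = 160/73
mL = 0·sL + -1·sR = -160/73
mR = 1·sL + 1/2·sR = 12720/949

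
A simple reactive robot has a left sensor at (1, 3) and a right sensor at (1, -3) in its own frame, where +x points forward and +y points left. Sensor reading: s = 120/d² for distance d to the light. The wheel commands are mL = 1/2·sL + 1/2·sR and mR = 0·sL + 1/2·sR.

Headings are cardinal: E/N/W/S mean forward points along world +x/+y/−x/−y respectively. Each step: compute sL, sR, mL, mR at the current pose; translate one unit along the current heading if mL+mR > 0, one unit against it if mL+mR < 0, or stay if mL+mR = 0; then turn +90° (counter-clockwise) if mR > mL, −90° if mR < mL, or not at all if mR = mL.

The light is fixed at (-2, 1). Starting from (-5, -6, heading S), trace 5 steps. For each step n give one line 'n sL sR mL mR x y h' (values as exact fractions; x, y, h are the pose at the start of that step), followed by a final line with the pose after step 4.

n=0: pose=(-5,-6,S); sL=15/8, sR=6/5; mL=123/80, mR=3/5; mL+mR=171/80 → advance +1; mR−mL=-15/16 → turn -1·90°
n=1: pose=(-5,-7,W); sL=120/137, sR=120/41; mL=10680/5617, mR=60/41; mL+mR=18900/5617 → advance +1; mR−mL=-60/137 → turn -1·90°
n=2: pose=(-6,-7,N); sL=60/49, sR=12/5; mL=444/245, mR=6/5; mL+mR=738/245 → advance +1; mR−mL=-30/49 → turn -1·90°
n=3: pose=(-6,-6,E); sL=24/5, sR=120/109; mL=1608/545, mR=60/109; mL+mR=1908/545 → advance +1; mR−mL=-12/5 → turn -1·90°
n=4: pose=(-5,-6,S); sL=15/8, sR=6/5; mL=123/80, mR=3/5; mL+mR=171/80 → advance +1; mR−mL=-15/16 → turn -1·90°

0 15/8 6/5 123/80 3/5 -5 -6 S
1 120/137 120/41 10680/5617 60/41 -5 -7 W
2 60/49 12/5 444/245 6/5 -6 -7 N
3 24/5 120/109 1608/545 60/109 -6 -6 E
4 15/8 6/5 123/80 3/5 -5 -6 S
final -5 -7 W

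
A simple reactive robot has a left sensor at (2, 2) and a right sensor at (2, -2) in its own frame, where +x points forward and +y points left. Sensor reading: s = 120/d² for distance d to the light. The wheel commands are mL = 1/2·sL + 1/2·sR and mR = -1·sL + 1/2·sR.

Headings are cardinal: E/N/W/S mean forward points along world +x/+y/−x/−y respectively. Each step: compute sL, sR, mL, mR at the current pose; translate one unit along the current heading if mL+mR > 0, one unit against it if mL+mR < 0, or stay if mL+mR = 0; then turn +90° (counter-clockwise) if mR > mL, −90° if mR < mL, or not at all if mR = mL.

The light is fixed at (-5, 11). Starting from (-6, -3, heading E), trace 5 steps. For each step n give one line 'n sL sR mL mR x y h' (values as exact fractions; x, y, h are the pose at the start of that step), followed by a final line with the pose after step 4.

n=0: pose=(-6,-3,E); sL=24/29, sR=120/257; mL=4824/7453, mR=-4428/7453; mL+mR=396/7453 → advance +1; mR−mL=-36/29 → turn -1·90°
n=1: pose=(-5,-3,S); sL=6/13, sR=6/13; mL=6/13, mR=-3/13; mL+mR=3/13 → advance +1; mR−mL=-9/13 → turn -1·90°
n=2: pose=(-5,-4,W); sL=120/293, sR=120/173; mL=27960/50689, mR=-3180/50689; mL+mR=24780/50689 → advance +1; mR−mL=-180/293 → turn -1·90°
n=3: pose=(-6,-4,N); sL=60/89, sR=12/17; mL=1044/1513, mR=-486/1513; mL+mR=558/1513 → advance +1; mR−mL=-90/89 → turn -1·90°
n=4: pose=(-6,-3,E); sL=24/29, sR=120/257; mL=4824/7453, mR=-4428/7453; mL+mR=396/7453 → advance +1; mR−mL=-36/29 → turn -1·90°

0 24/29 120/257 4824/7453 -4428/7453 -6 -3 E
1 6/13 6/13 6/13 -3/13 -5 -3 S
2 120/293 120/173 27960/50689 -3180/50689 -5 -4 W
3 60/89 12/17 1044/1513 -486/1513 -6 -4 N
4 24/29 120/257 4824/7453 -4428/7453 -6 -3 E
final -5 -3 S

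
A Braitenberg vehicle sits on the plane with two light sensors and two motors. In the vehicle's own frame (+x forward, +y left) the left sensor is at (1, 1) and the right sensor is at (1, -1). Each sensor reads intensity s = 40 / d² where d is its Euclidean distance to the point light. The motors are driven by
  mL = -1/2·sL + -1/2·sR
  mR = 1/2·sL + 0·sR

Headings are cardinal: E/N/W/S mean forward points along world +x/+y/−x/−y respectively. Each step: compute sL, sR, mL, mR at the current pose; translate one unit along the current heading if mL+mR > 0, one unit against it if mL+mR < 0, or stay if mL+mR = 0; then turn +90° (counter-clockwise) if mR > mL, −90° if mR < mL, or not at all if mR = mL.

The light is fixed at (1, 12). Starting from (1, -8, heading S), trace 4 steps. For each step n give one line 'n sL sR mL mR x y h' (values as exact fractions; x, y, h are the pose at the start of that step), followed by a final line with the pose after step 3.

n=0: pose=(1,-8,S); sL=20/221, sR=20/221; mL=-20/221, mR=10/221; mL+mR=-10/221 → advance -1; mR−mL=30/221 → turn +1·90°
n=1: pose=(1,-7,E); sL=8/65, sR=40/401; mL=-2904/26065, mR=4/65; mL+mR=-20/401 → advance -1; mR−mL=4508/26065 → turn +1·90°
n=2: pose=(0,-7,N); sL=5/41, sR=10/81; mL=-815/6642, mR=5/82; mL+mR=-5/81 → advance -1; mR−mL=610/3321 → turn +1·90°
n=3: pose=(0,-8,W); sL=8/89, sR=8/73; mL=-648/6497, mR=4/89; mL+mR=-4/73 → advance -1; mR−mL=940/6497 → turn +1·90°

0 20/221 20/221 -20/221 10/221 1 -8 S
1 8/65 40/401 -2904/26065 4/65 1 -7 E
2 5/41 10/81 -815/6642 5/82 0 -7 N
3 8/89 8/73 -648/6497 4/89 0 -8 W
final 1 -8 S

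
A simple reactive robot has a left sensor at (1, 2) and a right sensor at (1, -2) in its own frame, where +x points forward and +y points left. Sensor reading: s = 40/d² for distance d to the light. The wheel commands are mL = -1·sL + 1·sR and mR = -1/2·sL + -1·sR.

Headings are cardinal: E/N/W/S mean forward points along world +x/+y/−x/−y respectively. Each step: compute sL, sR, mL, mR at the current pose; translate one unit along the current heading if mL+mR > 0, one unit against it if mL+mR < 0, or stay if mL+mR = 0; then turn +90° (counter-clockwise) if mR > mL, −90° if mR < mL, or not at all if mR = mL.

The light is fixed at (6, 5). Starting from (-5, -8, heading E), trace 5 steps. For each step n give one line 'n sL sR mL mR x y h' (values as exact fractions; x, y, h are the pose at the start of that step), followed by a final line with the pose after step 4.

n=0: pose=(-5,-8,E); sL=40/221, sR=8/65; mL=-64/1105, mR=-236/1105; mL+mR=-60/221 → advance -1; mR−mL=-172/1105 → turn -1·90°
n=1: pose=(-6,-8,S); sL=5/37, sR=5/49; mL=-60/1813, mR=-615/3626; mL+mR=-15/74 → advance -1; mR−mL=-495/3626 → turn -1·90°
n=2: pose=(-6,-7,W); sL=8/73, sR=40/269; mL=768/19637, mR=-3996/19637; mL+mR=-12/73 → advance -1; mR−mL=-4764/19637 → turn -1·90°
n=3: pose=(-5,-7,N); sL=4/29, sR=20/101; mL=176/2929, mR=-782/2929; mL+mR=-6/29 → advance -1; mR−mL=-958/2929 → turn -1·90°
n=4: pose=(-5,-8,E); sL=40/221, sR=8/65; mL=-64/1105, mR=-236/1105; mL+mR=-60/221 → advance -1; mR−mL=-172/1105 → turn -1·90°

0 40/221 8/65 -64/1105 -236/1105 -5 -8 E
1 5/37 5/49 -60/1813 -615/3626 -6 -8 S
2 8/73 40/269 768/19637 -3996/19637 -6 -7 W
3 4/29 20/101 176/2929 -782/2929 -5 -7 N
4 40/221 8/65 -64/1105 -236/1105 -5 -8 E
final -6 -8 S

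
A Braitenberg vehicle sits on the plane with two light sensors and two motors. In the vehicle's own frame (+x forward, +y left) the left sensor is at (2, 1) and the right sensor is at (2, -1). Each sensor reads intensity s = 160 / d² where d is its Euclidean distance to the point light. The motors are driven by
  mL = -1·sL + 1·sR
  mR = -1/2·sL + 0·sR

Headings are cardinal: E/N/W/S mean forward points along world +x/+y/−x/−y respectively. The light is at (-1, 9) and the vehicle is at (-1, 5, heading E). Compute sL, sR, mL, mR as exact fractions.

left sensor world pos  = (1, 6); dL² = 13
right sensor world pos = (1, 4); dR² = 29
sL = 160/13 = 160/13
sR = 160/29 = 160/29
mL = -1·sL + 1·sR = -2560/377
mR = -1/2·sL + 0·sR = -80/13

160/13 160/29 -2560/377 -80/13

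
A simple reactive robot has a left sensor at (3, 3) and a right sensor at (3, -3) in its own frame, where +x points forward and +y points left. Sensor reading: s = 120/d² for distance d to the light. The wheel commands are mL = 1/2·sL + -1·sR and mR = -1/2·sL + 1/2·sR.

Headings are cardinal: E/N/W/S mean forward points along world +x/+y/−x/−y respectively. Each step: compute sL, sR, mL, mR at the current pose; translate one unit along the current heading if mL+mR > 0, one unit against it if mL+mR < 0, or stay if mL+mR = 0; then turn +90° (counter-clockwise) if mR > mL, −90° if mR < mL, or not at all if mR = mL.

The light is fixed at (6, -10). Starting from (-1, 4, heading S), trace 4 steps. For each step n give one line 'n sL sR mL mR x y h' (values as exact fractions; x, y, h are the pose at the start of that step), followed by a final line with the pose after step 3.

n=0: pose=(-1,4,S); sL=120/137, sR=120/221; mL=-3180/30277, mR=-5040/30277; mL+mR=-60/221 → advance -1; mR−mL=-1860/30277 → turn -1·90°
n=1: pose=(-1,5,W); sL=30/61, sR=15/53; mL=-120/3233, mR=-675/6466; mL+mR=-15/106 → advance -1; mR−mL=-435/6466 → turn -1·90°
n=2: pose=(0,5,N); sL=8/27, sR=40/111; mL=-212/999, mR=32/999; mL+mR=-20/111 → advance -1; mR−mL=244/999 → turn +1·90°
n=3: pose=(0,4,W); sL=60/101, sR=12/37; mL=-102/3737, mR=-504/3737; mL+mR=-6/37 → advance -1; mR−mL=-402/3737 → turn -1·90°

0 120/137 120/221 -3180/30277 -5040/30277 -1 4 S
1 30/61 15/53 -120/3233 -675/6466 -1 5 W
2 8/27 40/111 -212/999 32/999 0 5 N
3 60/101 12/37 -102/3737 -504/3737 0 4 W
final 1 4 N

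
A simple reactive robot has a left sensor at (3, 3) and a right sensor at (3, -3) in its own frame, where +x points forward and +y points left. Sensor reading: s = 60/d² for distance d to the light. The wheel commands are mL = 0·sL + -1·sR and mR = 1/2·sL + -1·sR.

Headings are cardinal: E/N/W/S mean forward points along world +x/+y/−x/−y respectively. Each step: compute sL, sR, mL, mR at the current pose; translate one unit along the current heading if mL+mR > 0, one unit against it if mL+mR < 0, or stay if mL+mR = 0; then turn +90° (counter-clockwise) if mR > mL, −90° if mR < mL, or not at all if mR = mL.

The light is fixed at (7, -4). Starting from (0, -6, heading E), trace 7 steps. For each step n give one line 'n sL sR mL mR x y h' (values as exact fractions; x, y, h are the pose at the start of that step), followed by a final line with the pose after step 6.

n=0: pose=(0,-6,E); sL=60/17, sR=60/41; mL=-60/41, mR=210/697; mL+mR=-810/697 → advance -1; mR−mL=30/17 → turn +1·90°
n=1: pose=(-1,-6,N); sL=30/61, sR=30/13; mL=-30/13, mR=-1635/793; mL+mR=-3465/793 → advance -1; mR−mL=15/61 → turn +1·90°
n=2: pose=(-1,-7,W); sL=60/157, sR=60/121; mL=-60/121, mR=-5790/18997; mL+mR=-15210/18997 → advance -1; mR−mL=30/157 → turn +1·90°
n=3: pose=(0,-7,S); sL=15/13, sR=15/34; mL=-15/34, mR=30/221; mL+mR=-135/442 → advance -1; mR−mL=15/26 → turn +1·90°
n=4: pose=(0,-6,E); sL=60/17, sR=60/41; mL=-60/41, mR=210/697; mL+mR=-810/697 → advance -1; mR−mL=30/17 → turn +1·90°
n=5: pose=(-1,-6,N); sL=30/61, sR=30/13; mL=-30/13, mR=-1635/793; mL+mR=-3465/793 → advance -1; mR−mL=15/61 → turn +1·90°
n=6: pose=(-1,-7,W); sL=60/157, sR=60/121; mL=-60/121, mR=-5790/18997; mL+mR=-15210/18997 → advance -1; mR−mL=30/157 → turn +1·90°

0 60/17 60/41 -60/41 210/697 0 -6 E
1 30/61 30/13 -30/13 -1635/793 -1 -6 N
2 60/157 60/121 -60/121 -5790/18997 -1 -7 W
3 15/13 15/34 -15/34 30/221 0 -7 S
4 60/17 60/41 -60/41 210/697 0 -6 E
5 30/61 30/13 -30/13 -1635/793 -1 -6 N
6 60/157 60/121 -60/121 -5790/18997 -1 -7 W
final 0 -7 S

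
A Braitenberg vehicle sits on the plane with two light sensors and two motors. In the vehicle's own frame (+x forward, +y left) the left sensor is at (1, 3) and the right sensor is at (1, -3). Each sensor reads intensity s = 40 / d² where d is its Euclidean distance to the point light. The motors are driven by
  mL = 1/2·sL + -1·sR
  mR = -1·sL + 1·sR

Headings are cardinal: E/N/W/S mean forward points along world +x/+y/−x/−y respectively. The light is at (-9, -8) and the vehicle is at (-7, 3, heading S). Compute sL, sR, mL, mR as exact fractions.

8/25 40/101 -596/2525 192/2525

left sensor world pos  = (-4, 2); dL² = 125
right sensor world pos = (-10, 2); dR² = 101
sL = 40/125 = 8/25
sR = 40/101 = 40/101
mL = 1/2·sL + -1·sR = -596/2525
mR = -1·sL + 1·sR = 192/2525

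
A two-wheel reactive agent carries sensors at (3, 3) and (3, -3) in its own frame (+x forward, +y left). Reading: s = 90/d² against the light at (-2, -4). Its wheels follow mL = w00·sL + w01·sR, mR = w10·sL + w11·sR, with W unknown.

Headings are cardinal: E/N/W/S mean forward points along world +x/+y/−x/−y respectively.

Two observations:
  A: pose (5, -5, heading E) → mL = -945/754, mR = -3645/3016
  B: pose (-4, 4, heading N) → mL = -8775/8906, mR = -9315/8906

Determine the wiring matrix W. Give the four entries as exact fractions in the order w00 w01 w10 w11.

-1 -1/2 -1/2 -1

obs A: pose=(5,-5,E) → sL=45/52, sR=45/58, mL=-945/754, mR=-3645/3016
obs B: pose=(-4,4,N) → sL=45/73, sR=45/61, mL=-8775/8906, mR=-9315/8906
sensor matrix S = [[45/52, 45/58], [45/73, 45/61]]; det S = 1075275/6715124
solve [mL_A; mL_B] = S·[w00; w01] and [mR_A; mR_B] = S·[w10; w11]:
  w00 = -1, w01 = -1/2, w10 = -1/2, w11 = -1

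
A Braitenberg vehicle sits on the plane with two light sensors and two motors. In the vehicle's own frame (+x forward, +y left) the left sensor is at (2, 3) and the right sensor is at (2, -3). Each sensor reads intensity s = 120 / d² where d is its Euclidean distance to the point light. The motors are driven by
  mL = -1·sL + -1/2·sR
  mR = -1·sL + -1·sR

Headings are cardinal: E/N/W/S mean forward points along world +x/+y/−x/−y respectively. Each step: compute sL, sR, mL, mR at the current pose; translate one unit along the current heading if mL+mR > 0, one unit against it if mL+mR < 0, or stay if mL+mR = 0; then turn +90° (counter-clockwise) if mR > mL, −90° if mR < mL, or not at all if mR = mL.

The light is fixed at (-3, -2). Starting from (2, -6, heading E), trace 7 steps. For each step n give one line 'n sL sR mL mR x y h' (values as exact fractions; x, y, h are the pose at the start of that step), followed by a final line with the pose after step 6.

n=0: pose=(2,-6,E); sL=12/5, sR=60/49; mL=-738/245, mR=-888/245; mL+mR=-1626/245 → advance -1; mR−mL=-30/49 → turn -1·90°
n=1: pose=(1,-6,S); sL=24/17, sR=120/37; mL=-1908/629, mR=-2928/629; mL+mR=-4836/629 → advance -1; mR−mL=-60/37 → turn -1·90°
n=2: pose=(1,-5,W); sL=3, sR=30; mL=-18, mR=-33; mL+mR=-51 → advance -1; mR−mL=-15 → turn -1·90°
n=3: pose=(2,-5,N); sL=24, sR=24/13; mL=-324/13, mR=-336/13; mL+mR=-660/13 → advance -1; mR−mL=-12/13 → turn -1·90°
n=4: pose=(2,-6,E); sL=12/5, sR=60/49; mL=-738/245, mR=-888/245; mL+mR=-1626/245 → advance -1; mR−mL=-30/49 → turn -1·90°
n=5: pose=(1,-6,S); sL=24/17, sR=120/37; mL=-1908/629, mR=-2928/629; mL+mR=-4836/629 → advance -1; mR−mL=-60/37 → turn -1·90°
n=6: pose=(1,-5,W); sL=3, sR=30; mL=-18, mR=-33; mL+mR=-51 → advance -1; mR−mL=-15 → turn -1·90°

0 12/5 60/49 -738/245 -888/245 2 -6 E
1 24/17 120/37 -1908/629 -2928/629 1 -6 S
2 3 30 -18 -33 1 -5 W
3 24 24/13 -324/13 -336/13 2 -5 N
4 12/5 60/49 -738/245 -888/245 2 -6 E
5 24/17 120/37 -1908/629 -2928/629 1 -6 S
6 3 30 -18 -33 1 -5 W
final 2 -5 N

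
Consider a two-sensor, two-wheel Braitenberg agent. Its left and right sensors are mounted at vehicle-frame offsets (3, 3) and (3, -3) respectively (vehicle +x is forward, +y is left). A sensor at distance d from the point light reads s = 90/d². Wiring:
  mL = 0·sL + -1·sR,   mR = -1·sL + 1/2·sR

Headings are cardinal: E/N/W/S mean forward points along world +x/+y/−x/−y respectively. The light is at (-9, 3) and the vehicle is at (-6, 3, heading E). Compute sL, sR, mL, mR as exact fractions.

2 2 -2 -1

left sensor world pos  = (-3, 6); dL² = 45
right sensor world pos = (-3, 0); dR² = 45
sL = 90/45 = 2
sR = 90/45 = 2
mL = 0·sL + -1·sR = -2
mR = -1·sL + 1/2·sR = -1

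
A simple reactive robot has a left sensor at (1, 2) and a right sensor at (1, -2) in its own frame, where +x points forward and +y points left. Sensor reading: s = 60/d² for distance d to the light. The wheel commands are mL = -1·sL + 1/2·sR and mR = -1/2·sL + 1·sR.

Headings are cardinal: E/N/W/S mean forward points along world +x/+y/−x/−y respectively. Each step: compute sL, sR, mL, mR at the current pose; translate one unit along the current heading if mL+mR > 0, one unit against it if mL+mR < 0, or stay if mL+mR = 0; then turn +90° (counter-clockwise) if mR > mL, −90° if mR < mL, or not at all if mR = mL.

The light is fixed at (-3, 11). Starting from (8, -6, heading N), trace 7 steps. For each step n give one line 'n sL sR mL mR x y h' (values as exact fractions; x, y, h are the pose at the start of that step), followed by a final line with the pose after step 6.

n=0: pose=(8,-6,N); sL=60/337, sR=12/85; mL=-3078/28645, mR=1494/28645; mL+mR=-1584/28645 → advance -1; mR−mL=4572/28645 → turn +1·90°
n=1: pose=(8,-7,W); sL=3/25, sR=15/89; mL=-159/4450, mR=483/4450; mL+mR=162/2225 → advance +1; mR−mL=321/2225 → turn +1·90°
n=2: pose=(7,-7,S); sL=12/101, sR=12/85; mL=-414/8585, mR=702/8585; mL+mR=288/8585 → advance +1; mR−mL=1116/8585 → turn +1·90°
n=3: pose=(7,-8,E); sL=6/41, sR=30/281; mL=-1071/11521, mR=387/11521; mL+mR=-684/11521 → advance -1; mR−mL=1458/11521 → turn +1·90°
n=4: pose=(6,-8,N); sL=60/373, sR=12/89; mL=-3102/33197, mR=1806/33197; mL+mR=-1296/33197 → advance -1; mR−mL=4908/33197 → turn +1·90°
n=5: pose=(6,-9,W); sL=15/137, sR=15/97; mL=-855/26578, mR=2655/26578; mL+mR=900/13289 → advance +1; mR−mL=1755/13289 → turn +1·90°
n=6: pose=(5,-9,S); sL=60/541, sR=20/159; mL=-4130/86019, mR=6050/86019; mL+mR=640/28673 → advance +1; mR−mL=10180/86019 → turn +1·90°

0 60/337 12/85 -3078/28645 1494/28645 8 -6 N
1 3/25 15/89 -159/4450 483/4450 8 -7 W
2 12/101 12/85 -414/8585 702/8585 7 -7 S
3 6/41 30/281 -1071/11521 387/11521 7 -8 E
4 60/373 12/89 -3102/33197 1806/33197 6 -8 N
5 15/137 15/97 -855/26578 2655/26578 6 -9 W
6 60/541 20/159 -4130/86019 6050/86019 5 -9 S
final 5 -10 E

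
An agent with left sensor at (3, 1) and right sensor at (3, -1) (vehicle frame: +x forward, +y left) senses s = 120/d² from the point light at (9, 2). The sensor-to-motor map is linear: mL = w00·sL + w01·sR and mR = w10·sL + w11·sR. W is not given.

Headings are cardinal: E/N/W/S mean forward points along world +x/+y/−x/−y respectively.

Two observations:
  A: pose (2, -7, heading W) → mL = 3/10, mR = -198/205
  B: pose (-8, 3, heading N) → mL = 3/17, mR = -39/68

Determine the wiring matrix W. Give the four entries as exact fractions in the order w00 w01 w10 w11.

1/2 0 -1 -1/2

obs A: pose=(2,-7,W) → sL=3/5, sR=30/41, mL=3/10, mR=-198/205
obs B: pose=(-8,3,N) → sL=6/17, sR=15/34, mL=3/17, mR=-39/68
sensor matrix S = [[3/5, 30/41], [6/17, 15/34]]; det S = 9/1394
solve [mL_A; mL_B] = S·[w00; w01] and [mR_A; mR_B] = S·[w10; w11]:
  w00 = 1/2, w01 = 0, w10 = -1, w11 = -1/2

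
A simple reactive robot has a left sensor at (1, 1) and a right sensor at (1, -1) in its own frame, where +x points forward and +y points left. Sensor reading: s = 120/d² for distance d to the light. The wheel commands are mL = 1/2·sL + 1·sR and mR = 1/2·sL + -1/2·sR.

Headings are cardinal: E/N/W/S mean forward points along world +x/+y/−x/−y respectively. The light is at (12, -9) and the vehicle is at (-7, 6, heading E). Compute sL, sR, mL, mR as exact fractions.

6/29 3/13 126/377 -9/754

left sensor world pos  = (-6, 7); dL² = 580
right sensor world pos = (-6, 5); dR² = 520
sL = 120/580 = 6/29
sR = 120/520 = 3/13
mL = 1/2·sL + 1·sR = 126/377
mR = 1/2·sL + -1/2·sR = -9/754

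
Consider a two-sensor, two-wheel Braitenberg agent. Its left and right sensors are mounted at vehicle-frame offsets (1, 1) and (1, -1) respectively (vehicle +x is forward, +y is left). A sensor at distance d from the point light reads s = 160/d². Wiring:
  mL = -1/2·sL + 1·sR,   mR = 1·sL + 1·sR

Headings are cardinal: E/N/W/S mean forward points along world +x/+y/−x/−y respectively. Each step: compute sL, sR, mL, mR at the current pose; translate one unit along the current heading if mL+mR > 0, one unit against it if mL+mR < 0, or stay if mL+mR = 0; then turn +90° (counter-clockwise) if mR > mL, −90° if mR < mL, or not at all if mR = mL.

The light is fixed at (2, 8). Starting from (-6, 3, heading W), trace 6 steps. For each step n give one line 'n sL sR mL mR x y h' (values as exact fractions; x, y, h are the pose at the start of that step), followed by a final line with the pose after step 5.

n=0: pose=(-6,3,W); sL=160/117, sR=160/97; mL=10960/11349, mR=34240/11349; mL+mR=45200/11349 → advance +1; mR−mL=80/39 → turn +1·90°
n=1: pose=(-7,3,S); sL=8/5, sR=20/17; mL=32/85, mR=236/85; mL+mR=268/85 → advance +1; mR−mL=12/5 → turn +1·90°
n=2: pose=(-7,2,E); sL=160/89, sR=160/113; mL=5200/10057, mR=32320/10057; mL+mR=37520/10057 → advance +1; mR−mL=240/89 → turn +1·90°
n=3: pose=(-6,2,N); sL=80/53, sR=80/37; mL=2760/1961, mR=7200/1961; mL+mR=9960/1961 → advance +1; mR−mL=120/53 → turn +1·90°
n=4: pose=(-6,3,W); sL=160/117, sR=160/97; mL=10960/11349, mR=34240/11349; mL+mR=45200/11349 → advance +1; mR−mL=80/39 → turn +1·90°
n=5: pose=(-7,3,S); sL=8/5, sR=20/17; mL=32/85, mR=236/85; mL+mR=268/85 → advance +1; mR−mL=12/5 → turn +1·90°

0 160/117 160/97 10960/11349 34240/11349 -6 3 W
1 8/5 20/17 32/85 236/85 -7 3 S
2 160/89 160/113 5200/10057 32320/10057 -7 2 E
3 80/53 80/37 2760/1961 7200/1961 -6 2 N
4 160/117 160/97 10960/11349 34240/11349 -6 3 W
5 8/5 20/17 32/85 236/85 -7 3 S
final -7 2 E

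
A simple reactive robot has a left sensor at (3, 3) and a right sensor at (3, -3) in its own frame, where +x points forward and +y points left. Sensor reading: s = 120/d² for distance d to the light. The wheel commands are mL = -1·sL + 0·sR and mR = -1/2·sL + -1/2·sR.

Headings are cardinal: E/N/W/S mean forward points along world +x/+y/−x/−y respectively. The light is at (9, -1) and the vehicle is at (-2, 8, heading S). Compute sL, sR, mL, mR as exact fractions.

left sensor world pos  = (1, 5); dL² = 100
right sensor world pos = (-5, 5); dR² = 232
sL = 120/100 = 6/5
sR = 120/232 = 15/29
mL = -1·sL + 0·sR = -6/5
mR = -1/2·sL + -1/2·sR = -249/290

6/5 15/29 -6/5 -249/290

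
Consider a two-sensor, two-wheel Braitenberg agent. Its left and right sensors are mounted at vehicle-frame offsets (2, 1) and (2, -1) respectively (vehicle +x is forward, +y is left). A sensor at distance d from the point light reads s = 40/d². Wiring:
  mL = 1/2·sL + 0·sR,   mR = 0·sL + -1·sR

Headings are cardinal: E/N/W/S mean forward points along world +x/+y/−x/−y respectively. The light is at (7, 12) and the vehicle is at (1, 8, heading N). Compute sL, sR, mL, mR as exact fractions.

left sensor world pos  = (0, 10); dL² = 53
right sensor world pos = (2, 10); dR² = 29
sL = 40/53 = 40/53
sR = 40/29 = 40/29
mL = 1/2·sL + 0·sR = 20/53
mR = 0·sL + -1·sR = -40/29

40/53 40/29 20/53 -40/29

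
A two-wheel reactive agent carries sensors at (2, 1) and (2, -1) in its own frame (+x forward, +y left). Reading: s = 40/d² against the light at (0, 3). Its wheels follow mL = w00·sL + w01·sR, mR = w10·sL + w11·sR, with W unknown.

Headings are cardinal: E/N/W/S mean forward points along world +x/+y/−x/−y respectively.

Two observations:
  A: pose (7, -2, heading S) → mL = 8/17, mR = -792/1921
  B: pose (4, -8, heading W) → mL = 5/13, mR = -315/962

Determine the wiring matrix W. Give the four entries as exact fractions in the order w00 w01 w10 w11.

0 1 -1/2 -1/2

obs A: pose=(7,-2,S) → sL=40/113, sR=8/17, mL=8/17, mR=-792/1921
obs B: pose=(4,-8,W) → sL=10/37, sR=5/13, mL=5/13, mR=-315/962
sensor matrix S = [[40/113, 8/17], [10/37, 5/13]]; det S = 8280/924001
solve [mL_A; mL_B] = S·[w00; w01] and [mR_A; mR_B] = S·[w10; w11]:
  w00 = 0, w01 = 1, w10 = -1/2, w11 = -1/2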